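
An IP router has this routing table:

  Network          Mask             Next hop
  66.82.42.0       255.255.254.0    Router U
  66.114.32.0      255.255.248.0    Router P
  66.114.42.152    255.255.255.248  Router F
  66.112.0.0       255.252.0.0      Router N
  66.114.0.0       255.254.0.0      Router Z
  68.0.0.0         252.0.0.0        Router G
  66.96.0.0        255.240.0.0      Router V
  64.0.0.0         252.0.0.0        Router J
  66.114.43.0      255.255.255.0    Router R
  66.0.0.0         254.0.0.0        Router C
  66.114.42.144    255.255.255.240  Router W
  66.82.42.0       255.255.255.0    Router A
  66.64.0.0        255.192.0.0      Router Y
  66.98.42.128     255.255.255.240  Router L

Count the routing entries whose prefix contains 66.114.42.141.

5

Prefixes containing 66.114.42.141:
  64.0.0.0/6 (64.0.0.0 - 67.255.255.255)
  66.0.0.0/7 (66.0.0.0 - 67.255.255.255)
  66.64.0.0/10 (66.64.0.0 - 66.127.255.255)
  66.112.0.0/14 (66.112.0.0 - 66.115.255.255)
  66.114.0.0/15 (66.114.0.0 - 66.115.255.255)
Total matching entries: 5.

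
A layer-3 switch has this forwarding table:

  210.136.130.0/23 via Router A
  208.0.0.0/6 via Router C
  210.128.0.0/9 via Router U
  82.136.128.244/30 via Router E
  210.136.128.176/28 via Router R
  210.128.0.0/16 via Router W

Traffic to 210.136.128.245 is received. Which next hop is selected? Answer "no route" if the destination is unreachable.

Routes whose prefix contains 210.136.128.245:
  208.0.0.0/6 (208.0.0.0 - 211.255.255.255) -> Router C
  210.128.0.0/9 (210.128.0.0 - 210.255.255.255) -> Router U
More-specific entries that do NOT match:
  82.136.128.244/30 (82.136.128.244 - 82.136.128.247) does not contain 210.136.128.245
  210.136.128.176/28 (210.136.128.176 - 210.136.128.191) does not contain 210.136.128.245
  210.136.130.0/23 (210.136.130.0 - 210.136.131.255) does not contain 210.136.128.245
  210.128.0.0/16 (210.128.0.0 - 210.128.255.255) does not contain 210.136.128.245
Longest matching prefix is /9 -> next hop Router U.

Router U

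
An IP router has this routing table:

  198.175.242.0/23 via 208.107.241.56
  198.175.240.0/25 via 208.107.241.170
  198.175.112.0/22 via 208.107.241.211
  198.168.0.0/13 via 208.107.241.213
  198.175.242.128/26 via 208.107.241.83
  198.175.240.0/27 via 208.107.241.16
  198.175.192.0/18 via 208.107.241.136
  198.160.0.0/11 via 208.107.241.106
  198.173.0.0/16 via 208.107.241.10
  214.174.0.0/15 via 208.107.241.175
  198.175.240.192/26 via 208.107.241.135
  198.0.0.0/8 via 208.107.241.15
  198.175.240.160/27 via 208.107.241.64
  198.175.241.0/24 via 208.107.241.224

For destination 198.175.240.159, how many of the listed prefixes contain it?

4

Prefixes containing 198.175.240.159:
  198.0.0.0/8 (198.0.0.0 - 198.255.255.255)
  198.160.0.0/11 (198.160.0.0 - 198.191.255.255)
  198.168.0.0/13 (198.168.0.0 - 198.175.255.255)
  198.175.192.0/18 (198.175.192.0 - 198.175.255.255)
Total matching entries: 4.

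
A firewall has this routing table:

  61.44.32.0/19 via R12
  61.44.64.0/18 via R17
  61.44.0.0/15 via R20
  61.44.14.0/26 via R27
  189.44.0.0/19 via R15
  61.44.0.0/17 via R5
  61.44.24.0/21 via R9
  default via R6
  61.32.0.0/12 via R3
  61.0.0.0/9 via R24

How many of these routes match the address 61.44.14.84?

5

Prefixes containing 61.44.14.84:
  0.0.0.0/0 (default, matches everything)
  61.0.0.0/9 (61.0.0.0 - 61.127.255.255)
  61.32.0.0/12 (61.32.0.0 - 61.47.255.255)
  61.44.0.0/15 (61.44.0.0 - 61.45.255.255)
  61.44.0.0/17 (61.44.0.0 - 61.44.127.255)
Total matching entries: 5.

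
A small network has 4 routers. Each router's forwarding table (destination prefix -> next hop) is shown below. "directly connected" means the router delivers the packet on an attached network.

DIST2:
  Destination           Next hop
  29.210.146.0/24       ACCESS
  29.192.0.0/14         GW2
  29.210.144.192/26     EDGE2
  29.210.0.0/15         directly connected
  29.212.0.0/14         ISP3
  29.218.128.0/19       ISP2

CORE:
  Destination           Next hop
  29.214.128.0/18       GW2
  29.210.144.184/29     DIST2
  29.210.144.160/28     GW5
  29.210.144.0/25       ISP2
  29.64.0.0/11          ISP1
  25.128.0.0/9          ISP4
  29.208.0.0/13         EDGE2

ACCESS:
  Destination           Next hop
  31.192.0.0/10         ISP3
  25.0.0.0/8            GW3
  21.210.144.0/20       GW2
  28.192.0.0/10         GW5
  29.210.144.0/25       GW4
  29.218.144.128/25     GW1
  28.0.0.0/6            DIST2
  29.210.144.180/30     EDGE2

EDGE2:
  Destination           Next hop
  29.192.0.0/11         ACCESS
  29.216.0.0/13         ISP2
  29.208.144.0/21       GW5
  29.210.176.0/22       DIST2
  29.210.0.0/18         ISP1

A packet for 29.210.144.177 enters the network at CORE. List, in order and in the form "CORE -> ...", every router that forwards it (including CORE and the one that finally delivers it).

CORE -> EDGE2 -> ACCESS -> DIST2

At CORE: longest match for 29.210.144.177 is 29.208.0.0/13 -> EDGE2
At EDGE2: longest match for 29.210.144.177 is 29.192.0.0/11 -> ACCESS
At ACCESS: longest match for 29.210.144.177 is 28.0.0.0/6 -> DIST2
At DIST2: longest match for 29.210.144.177 is 29.210.0.0/15 -> directly connected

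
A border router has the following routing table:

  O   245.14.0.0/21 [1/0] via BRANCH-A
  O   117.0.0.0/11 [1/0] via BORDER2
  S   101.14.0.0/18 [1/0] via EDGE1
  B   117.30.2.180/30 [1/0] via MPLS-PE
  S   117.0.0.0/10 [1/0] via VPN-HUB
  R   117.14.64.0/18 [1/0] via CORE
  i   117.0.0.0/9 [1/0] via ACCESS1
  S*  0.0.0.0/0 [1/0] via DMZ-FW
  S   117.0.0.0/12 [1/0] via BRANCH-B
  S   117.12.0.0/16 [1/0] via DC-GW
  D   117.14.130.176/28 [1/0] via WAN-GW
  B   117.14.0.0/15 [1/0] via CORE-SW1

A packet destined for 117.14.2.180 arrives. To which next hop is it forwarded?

Routes whose prefix contains 117.14.2.180:
  0.0.0.0/0 (default, matches everything) -> DMZ-FW
  117.0.0.0/9 (117.0.0.0 - 117.127.255.255) -> ACCESS1
  117.0.0.0/10 (117.0.0.0 - 117.63.255.255) -> VPN-HUB
  117.0.0.0/11 (117.0.0.0 - 117.31.255.255) -> BORDER2
  117.0.0.0/12 (117.0.0.0 - 117.15.255.255) -> BRANCH-B
  117.14.0.0/15 (117.14.0.0 - 117.15.255.255) -> CORE-SW1
More-specific entries that do NOT match:
  117.30.2.180/30 (117.30.2.180 - 117.30.2.183) does not contain 117.14.2.180
  117.14.130.176/28 (117.14.130.176 - 117.14.130.191) does not contain 117.14.2.180
  245.14.0.0/21 (245.14.0.0 - 245.14.7.255) does not contain 117.14.2.180
  101.14.0.0/18 (101.14.0.0 - 101.14.63.255) does not contain 117.14.2.180
  117.14.64.0/18 (117.14.64.0 - 117.14.127.255) does not contain 117.14.2.180
  117.12.0.0/16 (117.12.0.0 - 117.12.255.255) does not contain 117.14.2.180
Longest matching prefix is /15 -> next hop CORE-SW1.

CORE-SW1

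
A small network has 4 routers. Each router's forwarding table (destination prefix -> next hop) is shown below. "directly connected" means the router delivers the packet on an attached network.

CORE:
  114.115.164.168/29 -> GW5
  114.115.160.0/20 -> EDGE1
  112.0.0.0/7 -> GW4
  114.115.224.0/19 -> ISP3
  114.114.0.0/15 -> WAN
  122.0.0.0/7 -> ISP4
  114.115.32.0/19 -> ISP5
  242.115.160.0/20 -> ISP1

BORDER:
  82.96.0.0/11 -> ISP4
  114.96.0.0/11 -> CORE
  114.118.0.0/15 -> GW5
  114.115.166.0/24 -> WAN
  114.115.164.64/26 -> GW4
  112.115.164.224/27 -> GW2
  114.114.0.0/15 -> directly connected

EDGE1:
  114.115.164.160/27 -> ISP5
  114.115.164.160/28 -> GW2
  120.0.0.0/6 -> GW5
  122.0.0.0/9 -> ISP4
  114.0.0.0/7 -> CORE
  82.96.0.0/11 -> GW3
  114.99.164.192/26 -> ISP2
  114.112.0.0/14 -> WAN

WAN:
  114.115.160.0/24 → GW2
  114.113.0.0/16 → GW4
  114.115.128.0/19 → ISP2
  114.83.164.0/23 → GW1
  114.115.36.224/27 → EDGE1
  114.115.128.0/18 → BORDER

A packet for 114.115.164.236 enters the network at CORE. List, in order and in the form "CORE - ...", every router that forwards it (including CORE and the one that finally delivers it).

CORE - EDGE1 - WAN - BORDER

At CORE: longest match for 114.115.164.236 is 114.115.160.0/20 -> EDGE1
At EDGE1: longest match for 114.115.164.236 is 114.112.0.0/14 -> WAN
At WAN: longest match for 114.115.164.236 is 114.115.128.0/18 -> BORDER
At BORDER: longest match for 114.115.164.236 is 114.114.0.0/15 -> directly connected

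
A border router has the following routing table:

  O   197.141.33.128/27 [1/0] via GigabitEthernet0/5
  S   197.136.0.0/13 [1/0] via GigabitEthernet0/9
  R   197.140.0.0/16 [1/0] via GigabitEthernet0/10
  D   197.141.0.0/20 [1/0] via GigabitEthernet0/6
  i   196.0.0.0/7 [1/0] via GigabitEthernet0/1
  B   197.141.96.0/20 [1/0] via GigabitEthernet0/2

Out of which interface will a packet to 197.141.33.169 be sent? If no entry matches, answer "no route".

Routes whose prefix contains 197.141.33.169:
  196.0.0.0/7 (196.0.0.0 - 197.255.255.255) -> GigabitEthernet0/1
  197.136.0.0/13 (197.136.0.0 - 197.143.255.255) -> GigabitEthernet0/9
More-specific entries that do NOT match:
  197.141.33.128/27 (197.141.33.128 - 197.141.33.159) does not contain 197.141.33.169
  197.141.0.0/20 (197.141.0.0 - 197.141.15.255) does not contain 197.141.33.169
  197.141.96.0/20 (197.141.96.0 - 197.141.111.255) does not contain 197.141.33.169
  197.140.0.0/16 (197.140.0.0 - 197.140.255.255) does not contain 197.141.33.169
Longest matching prefix is /13 -> interface GigabitEthernet0/9.

GigabitEthernet0/9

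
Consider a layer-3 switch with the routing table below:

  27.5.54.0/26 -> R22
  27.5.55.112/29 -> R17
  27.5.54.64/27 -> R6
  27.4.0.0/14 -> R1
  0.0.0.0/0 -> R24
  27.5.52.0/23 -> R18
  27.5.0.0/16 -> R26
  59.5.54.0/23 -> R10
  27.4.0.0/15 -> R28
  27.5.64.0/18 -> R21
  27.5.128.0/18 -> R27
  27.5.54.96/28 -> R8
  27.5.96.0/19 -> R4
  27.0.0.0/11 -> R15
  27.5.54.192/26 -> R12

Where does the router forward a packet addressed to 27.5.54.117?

R26

Routes whose prefix contains 27.5.54.117:
  0.0.0.0/0 (default, matches everything) -> R24
  27.0.0.0/11 (27.0.0.0 - 27.31.255.255) -> R15
  27.4.0.0/14 (27.4.0.0 - 27.7.255.255) -> R1
  27.4.0.0/15 (27.4.0.0 - 27.5.255.255) -> R28
  27.5.0.0/16 (27.5.0.0 - 27.5.255.255) -> R26
More-specific entries that do NOT match:
  27.5.55.112/29 (27.5.55.112 - 27.5.55.119) does not contain 27.5.54.117
  27.5.54.96/28 (27.5.54.96 - 27.5.54.111) does not contain 27.5.54.117
  27.5.54.64/27 (27.5.54.64 - 27.5.54.95) does not contain 27.5.54.117
  27.5.54.0/26 (27.5.54.0 - 27.5.54.63) does not contain 27.5.54.117
  27.5.54.192/26 (27.5.54.192 - 27.5.54.255) does not contain 27.5.54.117
  27.5.52.0/23 (27.5.52.0 - 27.5.53.255) does not contain 27.5.54.117
  59.5.54.0/23 (59.5.54.0 - 59.5.55.255) does not contain 27.5.54.117
  27.5.96.0/19 (27.5.96.0 - 27.5.127.255) does not contain 27.5.54.117
  27.5.64.0/18 (27.5.64.0 - 27.5.127.255) does not contain 27.5.54.117
  27.5.128.0/18 (27.5.128.0 - 27.5.191.255) does not contain 27.5.54.117
Longest matching prefix is /16 -> next hop R26.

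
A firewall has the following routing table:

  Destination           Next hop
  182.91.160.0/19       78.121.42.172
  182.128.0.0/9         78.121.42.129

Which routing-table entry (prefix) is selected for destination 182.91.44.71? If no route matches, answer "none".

182.91.44.71 is outside every listed prefix and there is no default route.

none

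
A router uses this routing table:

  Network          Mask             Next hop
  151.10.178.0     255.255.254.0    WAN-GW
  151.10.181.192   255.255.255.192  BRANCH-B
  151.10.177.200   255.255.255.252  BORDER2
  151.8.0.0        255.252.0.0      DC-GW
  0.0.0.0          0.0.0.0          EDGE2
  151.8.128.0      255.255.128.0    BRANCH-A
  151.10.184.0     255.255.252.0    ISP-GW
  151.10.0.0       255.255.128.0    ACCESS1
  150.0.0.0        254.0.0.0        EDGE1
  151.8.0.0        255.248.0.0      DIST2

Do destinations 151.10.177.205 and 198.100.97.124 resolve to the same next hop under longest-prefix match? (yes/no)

151.10.177.205: longest match 151.8.0.0/14 -> DC-GW
198.100.97.124: longest match 0.0.0.0/0 -> EDGE2

no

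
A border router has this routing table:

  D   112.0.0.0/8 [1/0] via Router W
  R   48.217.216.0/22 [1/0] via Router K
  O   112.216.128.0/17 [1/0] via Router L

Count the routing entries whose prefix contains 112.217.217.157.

Prefixes containing 112.217.217.157:
  112.0.0.0/8 (112.0.0.0 - 112.255.255.255)
Total matching entries: 1.

1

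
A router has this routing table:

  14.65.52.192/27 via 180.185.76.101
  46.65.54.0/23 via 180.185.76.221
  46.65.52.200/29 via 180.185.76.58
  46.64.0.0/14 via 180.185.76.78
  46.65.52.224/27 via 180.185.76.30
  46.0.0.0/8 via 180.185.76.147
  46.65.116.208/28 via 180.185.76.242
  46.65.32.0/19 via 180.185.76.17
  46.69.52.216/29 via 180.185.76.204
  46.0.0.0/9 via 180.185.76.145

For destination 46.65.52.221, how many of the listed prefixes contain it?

Prefixes containing 46.65.52.221:
  46.0.0.0/8 (46.0.0.0 - 46.255.255.255)
  46.0.0.0/9 (46.0.0.0 - 46.127.255.255)
  46.64.0.0/14 (46.64.0.0 - 46.67.255.255)
  46.65.32.0/19 (46.65.32.0 - 46.65.63.255)
Total matching entries: 4.

4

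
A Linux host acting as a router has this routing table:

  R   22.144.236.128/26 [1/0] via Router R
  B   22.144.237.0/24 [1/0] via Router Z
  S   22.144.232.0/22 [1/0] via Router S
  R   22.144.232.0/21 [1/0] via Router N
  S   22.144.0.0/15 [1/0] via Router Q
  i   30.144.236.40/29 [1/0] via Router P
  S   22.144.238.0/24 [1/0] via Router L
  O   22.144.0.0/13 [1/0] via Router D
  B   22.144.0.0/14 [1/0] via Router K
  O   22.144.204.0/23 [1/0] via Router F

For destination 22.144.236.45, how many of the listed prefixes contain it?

4

Prefixes containing 22.144.236.45:
  22.144.0.0/13 (22.144.0.0 - 22.151.255.255)
  22.144.0.0/14 (22.144.0.0 - 22.147.255.255)
  22.144.0.0/15 (22.144.0.0 - 22.145.255.255)
  22.144.232.0/21 (22.144.232.0 - 22.144.239.255)
Total matching entries: 4.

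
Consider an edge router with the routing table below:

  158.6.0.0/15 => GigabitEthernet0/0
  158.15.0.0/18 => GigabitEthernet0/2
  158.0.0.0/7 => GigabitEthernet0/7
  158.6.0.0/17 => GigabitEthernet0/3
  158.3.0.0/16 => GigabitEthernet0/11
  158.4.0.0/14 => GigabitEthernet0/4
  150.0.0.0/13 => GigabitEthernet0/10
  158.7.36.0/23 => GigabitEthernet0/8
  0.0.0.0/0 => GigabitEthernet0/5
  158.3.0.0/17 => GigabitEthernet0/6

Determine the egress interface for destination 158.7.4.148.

Routes whose prefix contains 158.7.4.148:
  0.0.0.0/0 (default, matches everything) -> GigabitEthernet0/5
  158.0.0.0/7 (158.0.0.0 - 159.255.255.255) -> GigabitEthernet0/7
  158.4.0.0/14 (158.4.0.0 - 158.7.255.255) -> GigabitEthernet0/4
  158.6.0.0/15 (158.6.0.0 - 158.7.255.255) -> GigabitEthernet0/0
More-specific entries that do NOT match:
  158.7.36.0/23 (158.7.36.0 - 158.7.37.255) does not contain 158.7.4.148
  158.15.0.0/18 (158.15.0.0 - 158.15.63.255) does not contain 158.7.4.148
  158.6.0.0/17 (158.6.0.0 - 158.6.127.255) does not contain 158.7.4.148
  158.3.0.0/17 (158.3.0.0 - 158.3.127.255) does not contain 158.7.4.148
  158.3.0.0/16 (158.3.0.0 - 158.3.255.255) does not contain 158.7.4.148
Longest matching prefix is /15 -> interface GigabitEthernet0/0.

GigabitEthernet0/0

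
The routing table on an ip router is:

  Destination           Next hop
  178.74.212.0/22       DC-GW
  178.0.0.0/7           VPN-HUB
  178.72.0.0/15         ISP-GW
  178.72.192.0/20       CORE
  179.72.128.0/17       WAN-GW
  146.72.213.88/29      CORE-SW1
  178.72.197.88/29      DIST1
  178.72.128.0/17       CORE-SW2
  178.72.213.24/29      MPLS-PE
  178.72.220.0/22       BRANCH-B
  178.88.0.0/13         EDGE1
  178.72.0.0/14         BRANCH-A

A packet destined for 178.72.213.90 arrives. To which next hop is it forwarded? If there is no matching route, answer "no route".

CORE-SW2

Routes whose prefix contains 178.72.213.90:
  178.0.0.0/7 (178.0.0.0 - 179.255.255.255) -> VPN-HUB
  178.72.0.0/14 (178.72.0.0 - 178.75.255.255) -> BRANCH-A
  178.72.0.0/15 (178.72.0.0 - 178.73.255.255) -> ISP-GW
  178.72.128.0/17 (178.72.128.0 - 178.72.255.255) -> CORE-SW2
More-specific entries that do NOT match:
  146.72.213.88/29 (146.72.213.88 - 146.72.213.95) does not contain 178.72.213.90
  178.72.197.88/29 (178.72.197.88 - 178.72.197.95) does not contain 178.72.213.90
  178.72.213.24/29 (178.72.213.24 - 178.72.213.31) does not contain 178.72.213.90
  178.74.212.0/22 (178.74.212.0 - 178.74.215.255) does not contain 178.72.213.90
  178.72.220.0/22 (178.72.220.0 - 178.72.223.255) does not contain 178.72.213.90
  178.72.192.0/20 (178.72.192.0 - 178.72.207.255) does not contain 178.72.213.90
Longest matching prefix is /17 -> next hop CORE-SW2.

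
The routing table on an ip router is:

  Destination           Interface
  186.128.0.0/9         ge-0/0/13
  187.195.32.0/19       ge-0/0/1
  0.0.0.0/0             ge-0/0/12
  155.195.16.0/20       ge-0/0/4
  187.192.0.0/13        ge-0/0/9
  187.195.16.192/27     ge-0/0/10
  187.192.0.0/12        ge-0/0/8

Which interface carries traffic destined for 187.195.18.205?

ge-0/0/9

Routes whose prefix contains 187.195.18.205:
  0.0.0.0/0 (default, matches everything) -> ge-0/0/12
  187.192.0.0/12 (187.192.0.0 - 187.207.255.255) -> ge-0/0/8
  187.192.0.0/13 (187.192.0.0 - 187.199.255.255) -> ge-0/0/9
More-specific entries that do NOT match:
  187.195.16.192/27 (187.195.16.192 - 187.195.16.223) does not contain 187.195.18.205
  155.195.16.0/20 (155.195.16.0 - 155.195.31.255) does not contain 187.195.18.205
  187.195.32.0/19 (187.195.32.0 - 187.195.63.255) does not contain 187.195.18.205
Longest matching prefix is /13 -> interface ge-0/0/9.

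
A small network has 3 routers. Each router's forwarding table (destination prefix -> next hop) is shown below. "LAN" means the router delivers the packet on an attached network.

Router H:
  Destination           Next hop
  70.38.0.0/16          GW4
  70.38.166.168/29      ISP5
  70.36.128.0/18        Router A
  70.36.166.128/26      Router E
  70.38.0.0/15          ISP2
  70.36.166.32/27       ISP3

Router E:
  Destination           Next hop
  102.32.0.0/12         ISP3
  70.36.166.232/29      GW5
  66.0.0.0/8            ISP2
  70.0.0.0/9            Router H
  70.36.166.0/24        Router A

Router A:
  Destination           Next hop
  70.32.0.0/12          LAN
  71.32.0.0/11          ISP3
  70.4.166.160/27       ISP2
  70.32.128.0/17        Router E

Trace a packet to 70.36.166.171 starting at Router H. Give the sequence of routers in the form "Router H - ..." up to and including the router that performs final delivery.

At Router H: longest match for 70.36.166.171 is 70.36.166.128/26 -> Router E
At Router E: longest match for 70.36.166.171 is 70.36.166.0/24 -> Router A
At Router A: longest match for 70.36.166.171 is 70.32.0.0/12 -> LAN

Router H - Router E - Router A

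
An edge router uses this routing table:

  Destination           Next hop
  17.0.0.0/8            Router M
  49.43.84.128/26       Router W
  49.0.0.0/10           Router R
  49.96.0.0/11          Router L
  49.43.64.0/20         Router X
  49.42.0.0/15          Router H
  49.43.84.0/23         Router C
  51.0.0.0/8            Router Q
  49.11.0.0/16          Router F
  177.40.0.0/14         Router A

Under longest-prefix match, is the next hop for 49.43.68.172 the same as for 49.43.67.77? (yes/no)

yes

49.43.68.172: longest match 49.43.64.0/20 -> Router X
49.43.67.77: longest match 49.43.64.0/20 -> Router X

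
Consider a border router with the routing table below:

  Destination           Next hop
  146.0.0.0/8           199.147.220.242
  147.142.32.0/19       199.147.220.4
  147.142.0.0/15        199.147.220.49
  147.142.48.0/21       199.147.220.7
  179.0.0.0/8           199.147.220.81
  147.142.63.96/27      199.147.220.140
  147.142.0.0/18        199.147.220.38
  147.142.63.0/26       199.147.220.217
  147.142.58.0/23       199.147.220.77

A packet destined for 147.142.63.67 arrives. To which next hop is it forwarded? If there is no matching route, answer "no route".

199.147.220.4

Routes whose prefix contains 147.142.63.67:
  147.142.0.0/15 (147.142.0.0 - 147.143.255.255) -> 199.147.220.49
  147.142.0.0/18 (147.142.0.0 - 147.142.63.255) -> 199.147.220.38
  147.142.32.0/19 (147.142.32.0 - 147.142.63.255) -> 199.147.220.4
More-specific entries that do NOT match:
  147.142.63.96/27 (147.142.63.96 - 147.142.63.127) does not contain 147.142.63.67
  147.142.63.0/26 (147.142.63.0 - 147.142.63.63) does not contain 147.142.63.67
  147.142.58.0/23 (147.142.58.0 - 147.142.59.255) does not contain 147.142.63.67
  147.142.48.0/21 (147.142.48.0 - 147.142.55.255) does not contain 147.142.63.67
Longest matching prefix is /19 -> next hop 199.147.220.4.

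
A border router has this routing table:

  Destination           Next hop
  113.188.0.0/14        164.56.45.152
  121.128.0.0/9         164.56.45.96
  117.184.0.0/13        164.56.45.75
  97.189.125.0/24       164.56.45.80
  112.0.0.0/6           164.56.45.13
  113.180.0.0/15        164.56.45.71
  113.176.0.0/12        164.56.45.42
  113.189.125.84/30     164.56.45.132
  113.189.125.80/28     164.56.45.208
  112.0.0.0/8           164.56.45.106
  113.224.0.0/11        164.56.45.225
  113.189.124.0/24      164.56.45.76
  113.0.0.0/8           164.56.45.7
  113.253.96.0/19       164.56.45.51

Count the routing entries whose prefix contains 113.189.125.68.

4

Prefixes containing 113.189.125.68:
  112.0.0.0/6 (112.0.0.0 - 115.255.255.255)
  113.0.0.0/8 (113.0.0.0 - 113.255.255.255)
  113.176.0.0/12 (113.176.0.0 - 113.191.255.255)
  113.188.0.0/14 (113.188.0.0 - 113.191.255.255)
Total matching entries: 4.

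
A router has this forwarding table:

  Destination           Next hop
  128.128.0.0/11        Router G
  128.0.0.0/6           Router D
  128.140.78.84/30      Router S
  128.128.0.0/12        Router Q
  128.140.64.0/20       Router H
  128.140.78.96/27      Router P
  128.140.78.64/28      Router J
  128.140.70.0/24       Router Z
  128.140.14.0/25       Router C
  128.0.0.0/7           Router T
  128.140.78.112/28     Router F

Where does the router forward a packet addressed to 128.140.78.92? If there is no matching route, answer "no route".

Router H

Routes whose prefix contains 128.140.78.92:
  128.0.0.0/6 (128.0.0.0 - 131.255.255.255) -> Router D
  128.0.0.0/7 (128.0.0.0 - 129.255.255.255) -> Router T
  128.128.0.0/11 (128.128.0.0 - 128.159.255.255) -> Router G
  128.128.0.0/12 (128.128.0.0 - 128.143.255.255) -> Router Q
  128.140.64.0/20 (128.140.64.0 - 128.140.79.255) -> Router H
More-specific entries that do NOT match:
  128.140.78.84/30 (128.140.78.84 - 128.140.78.87) does not contain 128.140.78.92
  128.140.78.64/28 (128.140.78.64 - 128.140.78.79) does not contain 128.140.78.92
  128.140.78.112/28 (128.140.78.112 - 128.140.78.127) does not contain 128.140.78.92
  128.140.78.96/27 (128.140.78.96 - 128.140.78.127) does not contain 128.140.78.92
  128.140.14.0/25 (128.140.14.0 - 128.140.14.127) does not contain 128.140.78.92
  128.140.70.0/24 (128.140.70.0 - 128.140.70.255) does not contain 128.140.78.92
Longest matching prefix is /20 -> next hop Router H.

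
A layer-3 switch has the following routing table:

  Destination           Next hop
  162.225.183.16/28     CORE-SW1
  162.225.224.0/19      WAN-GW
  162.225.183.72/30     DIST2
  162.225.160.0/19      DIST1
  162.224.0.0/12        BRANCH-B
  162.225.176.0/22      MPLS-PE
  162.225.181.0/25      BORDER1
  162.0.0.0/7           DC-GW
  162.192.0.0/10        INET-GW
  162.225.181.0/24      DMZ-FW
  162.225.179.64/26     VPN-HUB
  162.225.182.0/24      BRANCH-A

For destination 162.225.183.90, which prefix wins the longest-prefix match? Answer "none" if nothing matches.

162.225.160.0/19

Entries matching 162.225.183.90:
  162.0.0.0/7 (162.0.0.0 - 163.255.255.255)
  162.192.0.0/10 (162.192.0.0 - 162.255.255.255)
  162.224.0.0/12 (162.224.0.0 - 162.239.255.255)
  162.225.160.0/19 (162.225.160.0 - 162.225.191.255)
Most specific is 162.225.160.0/19.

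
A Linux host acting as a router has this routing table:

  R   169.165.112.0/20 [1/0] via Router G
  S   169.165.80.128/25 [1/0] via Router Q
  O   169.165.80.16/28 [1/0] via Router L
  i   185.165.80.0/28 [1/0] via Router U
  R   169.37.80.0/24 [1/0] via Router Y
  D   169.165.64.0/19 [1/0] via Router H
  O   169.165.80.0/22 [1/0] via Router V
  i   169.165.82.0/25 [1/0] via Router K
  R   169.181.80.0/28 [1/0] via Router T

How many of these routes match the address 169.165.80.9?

Prefixes containing 169.165.80.9:
  169.165.64.0/19 (169.165.64.0 - 169.165.95.255)
  169.165.80.0/22 (169.165.80.0 - 169.165.83.255)
Total matching entries: 2.

2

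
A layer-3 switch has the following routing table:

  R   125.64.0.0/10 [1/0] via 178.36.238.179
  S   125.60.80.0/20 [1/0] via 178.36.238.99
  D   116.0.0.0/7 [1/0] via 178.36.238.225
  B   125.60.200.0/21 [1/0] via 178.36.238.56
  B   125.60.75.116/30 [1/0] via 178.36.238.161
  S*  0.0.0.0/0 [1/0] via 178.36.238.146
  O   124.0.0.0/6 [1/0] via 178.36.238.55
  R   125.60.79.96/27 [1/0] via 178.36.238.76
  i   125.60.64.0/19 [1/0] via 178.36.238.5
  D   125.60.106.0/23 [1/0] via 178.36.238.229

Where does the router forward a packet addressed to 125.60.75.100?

178.36.238.5

Routes whose prefix contains 125.60.75.100:
  0.0.0.0/0 (default, matches everything) -> 178.36.238.146
  124.0.0.0/6 (124.0.0.0 - 127.255.255.255) -> 178.36.238.55
  125.60.64.0/19 (125.60.64.0 - 125.60.95.255) -> 178.36.238.5
More-specific entries that do NOT match:
  125.60.75.116/30 (125.60.75.116 - 125.60.75.119) does not contain 125.60.75.100
  125.60.79.96/27 (125.60.79.96 - 125.60.79.127) does not contain 125.60.75.100
  125.60.106.0/23 (125.60.106.0 - 125.60.107.255) does not contain 125.60.75.100
  125.60.200.0/21 (125.60.200.0 - 125.60.207.255) does not contain 125.60.75.100
  125.60.80.0/20 (125.60.80.0 - 125.60.95.255) does not contain 125.60.75.100
Longest matching prefix is /19 -> next hop 178.36.238.5.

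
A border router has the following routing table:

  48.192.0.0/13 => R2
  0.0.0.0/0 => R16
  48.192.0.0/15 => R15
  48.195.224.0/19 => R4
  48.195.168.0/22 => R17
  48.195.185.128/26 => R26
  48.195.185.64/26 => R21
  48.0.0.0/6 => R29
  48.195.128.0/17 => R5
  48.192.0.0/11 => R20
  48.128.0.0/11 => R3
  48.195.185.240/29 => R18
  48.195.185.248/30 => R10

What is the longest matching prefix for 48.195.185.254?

48.195.128.0/17

Entries matching 48.195.185.254:
  0.0.0.0/0 (default, matches everything)
  48.0.0.0/6 (48.0.0.0 - 51.255.255.255)
  48.192.0.0/11 (48.192.0.0 - 48.223.255.255)
  48.192.0.0/13 (48.192.0.0 - 48.199.255.255)
  48.195.128.0/17 (48.195.128.0 - 48.195.255.255)
Most specific is 48.195.128.0/17.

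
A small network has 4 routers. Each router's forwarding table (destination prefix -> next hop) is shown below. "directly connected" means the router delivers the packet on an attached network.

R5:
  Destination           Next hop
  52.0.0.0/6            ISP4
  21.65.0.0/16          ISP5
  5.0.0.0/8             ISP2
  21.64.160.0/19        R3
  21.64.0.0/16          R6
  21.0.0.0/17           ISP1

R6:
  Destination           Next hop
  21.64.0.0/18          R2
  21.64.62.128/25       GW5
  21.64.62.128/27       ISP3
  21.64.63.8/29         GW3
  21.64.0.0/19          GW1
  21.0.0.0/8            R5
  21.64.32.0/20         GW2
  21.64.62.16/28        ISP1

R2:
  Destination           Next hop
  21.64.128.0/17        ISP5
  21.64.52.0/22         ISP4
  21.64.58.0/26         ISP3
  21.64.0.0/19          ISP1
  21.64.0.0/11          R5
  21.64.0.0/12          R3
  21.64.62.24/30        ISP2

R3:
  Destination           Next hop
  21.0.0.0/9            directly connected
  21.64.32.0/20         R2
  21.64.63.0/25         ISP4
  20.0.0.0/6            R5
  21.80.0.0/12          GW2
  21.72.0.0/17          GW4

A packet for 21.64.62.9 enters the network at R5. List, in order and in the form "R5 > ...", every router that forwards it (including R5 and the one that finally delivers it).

R5 > R6 > R2 > R3

At R5: longest match for 21.64.62.9 is 21.64.0.0/16 -> R6
At R6: longest match for 21.64.62.9 is 21.64.0.0/18 -> R2
At R2: longest match for 21.64.62.9 is 21.64.0.0/12 -> R3
At R3: longest match for 21.64.62.9 is 21.0.0.0/9 -> directly connected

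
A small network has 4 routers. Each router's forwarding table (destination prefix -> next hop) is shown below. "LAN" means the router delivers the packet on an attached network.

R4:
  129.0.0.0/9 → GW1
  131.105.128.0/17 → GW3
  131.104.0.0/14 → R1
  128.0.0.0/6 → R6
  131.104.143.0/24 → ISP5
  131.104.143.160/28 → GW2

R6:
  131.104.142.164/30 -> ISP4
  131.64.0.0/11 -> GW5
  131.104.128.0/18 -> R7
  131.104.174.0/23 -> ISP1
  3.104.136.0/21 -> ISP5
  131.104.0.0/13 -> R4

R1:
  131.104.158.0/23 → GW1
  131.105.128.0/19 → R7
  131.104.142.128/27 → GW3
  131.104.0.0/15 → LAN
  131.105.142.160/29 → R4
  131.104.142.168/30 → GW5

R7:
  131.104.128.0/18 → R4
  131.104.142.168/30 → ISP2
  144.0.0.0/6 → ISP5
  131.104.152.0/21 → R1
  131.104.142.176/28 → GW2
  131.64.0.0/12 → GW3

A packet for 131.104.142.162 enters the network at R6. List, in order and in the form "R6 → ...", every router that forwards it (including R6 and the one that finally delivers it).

At R6: longest match for 131.104.142.162 is 131.104.128.0/18 -> R7
At R7: longest match for 131.104.142.162 is 131.104.128.0/18 -> R4
At R4: longest match for 131.104.142.162 is 131.104.0.0/14 -> R1
At R1: longest match for 131.104.142.162 is 131.104.0.0/15 -> LAN

R6 → R7 → R4 → R1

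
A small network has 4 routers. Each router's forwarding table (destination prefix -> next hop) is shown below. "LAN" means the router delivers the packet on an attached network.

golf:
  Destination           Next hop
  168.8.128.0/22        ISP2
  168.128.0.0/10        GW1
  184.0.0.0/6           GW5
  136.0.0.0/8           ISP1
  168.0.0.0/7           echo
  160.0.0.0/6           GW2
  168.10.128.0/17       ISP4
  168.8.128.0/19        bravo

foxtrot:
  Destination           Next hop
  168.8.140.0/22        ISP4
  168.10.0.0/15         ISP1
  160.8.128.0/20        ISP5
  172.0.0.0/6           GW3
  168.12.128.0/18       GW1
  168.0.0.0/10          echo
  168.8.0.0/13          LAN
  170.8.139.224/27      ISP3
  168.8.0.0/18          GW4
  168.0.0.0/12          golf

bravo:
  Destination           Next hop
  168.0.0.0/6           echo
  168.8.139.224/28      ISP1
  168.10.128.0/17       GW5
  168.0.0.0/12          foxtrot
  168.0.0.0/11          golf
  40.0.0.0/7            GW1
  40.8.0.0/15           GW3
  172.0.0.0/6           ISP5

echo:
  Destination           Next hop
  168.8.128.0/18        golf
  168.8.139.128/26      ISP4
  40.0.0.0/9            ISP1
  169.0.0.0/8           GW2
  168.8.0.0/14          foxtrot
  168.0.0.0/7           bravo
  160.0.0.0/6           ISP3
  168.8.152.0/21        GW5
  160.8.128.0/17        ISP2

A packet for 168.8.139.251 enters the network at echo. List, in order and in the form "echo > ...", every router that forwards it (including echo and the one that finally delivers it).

echo > golf > bravo > foxtrot

At echo: longest match for 168.8.139.251 is 168.8.128.0/18 -> golf
At golf: longest match for 168.8.139.251 is 168.8.128.0/19 -> bravo
At bravo: longest match for 168.8.139.251 is 168.0.0.0/12 -> foxtrot
At foxtrot: longest match for 168.8.139.251 is 168.8.0.0/13 -> LAN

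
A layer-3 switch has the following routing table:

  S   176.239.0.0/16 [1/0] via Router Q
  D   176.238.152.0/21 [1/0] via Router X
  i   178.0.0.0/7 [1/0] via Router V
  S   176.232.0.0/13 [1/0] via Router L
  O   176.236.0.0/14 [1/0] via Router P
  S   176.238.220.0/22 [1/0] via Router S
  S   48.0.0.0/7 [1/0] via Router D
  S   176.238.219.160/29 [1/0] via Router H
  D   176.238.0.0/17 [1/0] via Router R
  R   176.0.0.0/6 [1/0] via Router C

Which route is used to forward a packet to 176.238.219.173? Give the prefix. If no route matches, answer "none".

Entries matching 176.238.219.173:
  176.0.0.0/6 (176.0.0.0 - 179.255.255.255)
  176.232.0.0/13 (176.232.0.0 - 176.239.255.255)
  176.236.0.0/14 (176.236.0.0 - 176.239.255.255)
Most specific is 176.236.0.0/14.

176.236.0.0/14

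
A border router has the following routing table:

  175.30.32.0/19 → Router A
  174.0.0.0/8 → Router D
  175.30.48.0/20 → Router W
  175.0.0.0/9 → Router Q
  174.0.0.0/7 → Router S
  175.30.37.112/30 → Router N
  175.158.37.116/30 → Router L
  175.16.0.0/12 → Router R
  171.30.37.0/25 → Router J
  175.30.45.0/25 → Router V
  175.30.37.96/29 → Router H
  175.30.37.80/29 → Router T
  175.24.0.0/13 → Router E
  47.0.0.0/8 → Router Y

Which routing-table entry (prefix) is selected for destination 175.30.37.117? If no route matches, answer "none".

Entries matching 175.30.37.117:
  174.0.0.0/7 (174.0.0.0 - 175.255.255.255)
  175.0.0.0/9 (175.0.0.0 - 175.127.255.255)
  175.16.0.0/12 (175.16.0.0 - 175.31.255.255)
  175.24.0.0/13 (175.24.0.0 - 175.31.255.255)
  175.30.32.0/19 (175.30.32.0 - 175.30.63.255)
Most specific is 175.30.32.0/19.

175.30.32.0/19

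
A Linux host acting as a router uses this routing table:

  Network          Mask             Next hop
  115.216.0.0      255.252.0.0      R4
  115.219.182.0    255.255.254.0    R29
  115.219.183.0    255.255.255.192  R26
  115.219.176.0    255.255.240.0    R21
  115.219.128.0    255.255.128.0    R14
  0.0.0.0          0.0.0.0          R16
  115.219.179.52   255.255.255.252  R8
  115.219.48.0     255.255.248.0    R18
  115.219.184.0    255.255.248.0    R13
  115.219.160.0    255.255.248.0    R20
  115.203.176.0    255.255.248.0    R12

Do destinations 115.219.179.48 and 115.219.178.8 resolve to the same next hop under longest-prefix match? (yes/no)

yes

115.219.179.48: longest match 115.219.176.0/20 -> R21
115.219.178.8: longest match 115.219.176.0/20 -> R21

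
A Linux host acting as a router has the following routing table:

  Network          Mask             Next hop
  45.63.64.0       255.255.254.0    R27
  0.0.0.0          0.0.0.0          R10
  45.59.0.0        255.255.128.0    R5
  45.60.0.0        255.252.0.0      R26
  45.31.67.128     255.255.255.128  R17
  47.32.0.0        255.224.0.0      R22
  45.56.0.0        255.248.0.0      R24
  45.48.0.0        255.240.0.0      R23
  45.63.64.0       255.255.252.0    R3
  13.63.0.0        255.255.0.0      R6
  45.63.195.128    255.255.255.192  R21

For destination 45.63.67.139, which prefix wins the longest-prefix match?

45.63.64.0/22

Entries matching 45.63.67.139:
  0.0.0.0/0 (default, matches everything)
  45.48.0.0/12 (45.48.0.0 - 45.63.255.255)
  45.56.0.0/13 (45.56.0.0 - 45.63.255.255)
  45.60.0.0/14 (45.60.0.0 - 45.63.255.255)
  45.63.64.0/22 (45.63.64.0 - 45.63.67.255)
Most specific is 45.63.64.0/22.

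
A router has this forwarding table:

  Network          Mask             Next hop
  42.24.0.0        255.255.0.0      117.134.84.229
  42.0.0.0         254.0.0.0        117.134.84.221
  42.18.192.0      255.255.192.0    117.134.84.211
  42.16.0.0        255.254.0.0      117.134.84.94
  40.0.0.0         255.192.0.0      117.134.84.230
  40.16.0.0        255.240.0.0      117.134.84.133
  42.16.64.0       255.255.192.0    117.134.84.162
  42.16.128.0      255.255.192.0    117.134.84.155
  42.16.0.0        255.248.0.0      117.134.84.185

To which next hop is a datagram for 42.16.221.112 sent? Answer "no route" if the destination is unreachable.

Routes whose prefix contains 42.16.221.112:
  42.0.0.0/7 (42.0.0.0 - 43.255.255.255) -> 117.134.84.221
  42.16.0.0/13 (42.16.0.0 - 42.23.255.255) -> 117.134.84.185
  42.16.0.0/15 (42.16.0.0 - 42.17.255.255) -> 117.134.84.94
More-specific entries that do NOT match:
  42.18.192.0/18 (42.18.192.0 - 42.18.255.255) does not contain 42.16.221.112
  42.16.64.0/18 (42.16.64.0 - 42.16.127.255) does not contain 42.16.221.112
  42.16.128.0/18 (42.16.128.0 - 42.16.191.255) does not contain 42.16.221.112
  42.24.0.0/16 (42.24.0.0 - 42.24.255.255) does not contain 42.16.221.112
Longest matching prefix is /15 -> next hop 117.134.84.94.

117.134.84.94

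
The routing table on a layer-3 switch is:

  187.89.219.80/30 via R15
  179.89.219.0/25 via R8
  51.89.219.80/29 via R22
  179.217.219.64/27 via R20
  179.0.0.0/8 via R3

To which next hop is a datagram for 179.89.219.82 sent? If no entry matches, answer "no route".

R8

Routes whose prefix contains 179.89.219.82:
  179.0.0.0/8 (179.0.0.0 - 179.255.255.255) -> R3
  179.89.219.0/25 (179.89.219.0 - 179.89.219.127) -> R8
More-specific entries that do NOT match:
  187.89.219.80/30 (187.89.219.80 - 187.89.219.83) does not contain 179.89.219.82
  51.89.219.80/29 (51.89.219.80 - 51.89.219.87) does not contain 179.89.219.82
  179.217.219.64/27 (179.217.219.64 - 179.217.219.95) does not contain 179.89.219.82
Longest matching prefix is /25 -> next hop R8.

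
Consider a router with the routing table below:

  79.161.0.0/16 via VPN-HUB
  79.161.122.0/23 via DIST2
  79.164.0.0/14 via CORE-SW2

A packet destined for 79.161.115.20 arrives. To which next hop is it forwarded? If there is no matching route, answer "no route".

Routes whose prefix contains 79.161.115.20:
  79.161.0.0/16 (79.161.0.0 - 79.161.255.255) -> VPN-HUB
More-specific entries that do NOT match:
  79.161.122.0/23 (79.161.122.0 - 79.161.123.255) does not contain 79.161.115.20
Longest matching prefix is /16 -> next hop VPN-HUB.

VPN-HUB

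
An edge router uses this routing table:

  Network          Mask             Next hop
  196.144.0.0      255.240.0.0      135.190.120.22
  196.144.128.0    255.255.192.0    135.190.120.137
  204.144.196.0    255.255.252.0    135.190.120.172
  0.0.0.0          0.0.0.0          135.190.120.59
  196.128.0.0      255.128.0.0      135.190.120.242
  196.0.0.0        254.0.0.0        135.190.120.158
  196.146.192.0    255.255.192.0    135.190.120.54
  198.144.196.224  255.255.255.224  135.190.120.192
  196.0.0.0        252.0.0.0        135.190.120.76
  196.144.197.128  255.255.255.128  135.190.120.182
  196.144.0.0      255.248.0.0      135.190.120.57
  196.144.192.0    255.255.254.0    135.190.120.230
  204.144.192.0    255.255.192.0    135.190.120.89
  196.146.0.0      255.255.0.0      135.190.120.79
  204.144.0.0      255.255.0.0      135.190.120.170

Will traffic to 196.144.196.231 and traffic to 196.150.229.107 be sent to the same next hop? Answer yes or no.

196.144.196.231: longest match 196.144.0.0/13 -> 135.190.120.57
196.150.229.107: longest match 196.144.0.0/13 -> 135.190.120.57

yes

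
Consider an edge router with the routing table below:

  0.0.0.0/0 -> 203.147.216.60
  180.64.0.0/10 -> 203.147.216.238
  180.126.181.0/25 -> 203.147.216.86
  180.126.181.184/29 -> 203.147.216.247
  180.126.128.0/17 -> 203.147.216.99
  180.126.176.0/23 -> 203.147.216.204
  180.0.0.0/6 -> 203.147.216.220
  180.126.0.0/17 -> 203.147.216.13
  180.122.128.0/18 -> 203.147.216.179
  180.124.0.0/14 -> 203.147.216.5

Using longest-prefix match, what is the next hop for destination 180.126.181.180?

203.147.216.99

Routes whose prefix contains 180.126.181.180:
  0.0.0.0/0 (default, matches everything) -> 203.147.216.60
  180.0.0.0/6 (180.0.0.0 - 183.255.255.255) -> 203.147.216.220
  180.64.0.0/10 (180.64.0.0 - 180.127.255.255) -> 203.147.216.238
  180.124.0.0/14 (180.124.0.0 - 180.127.255.255) -> 203.147.216.5
  180.126.128.0/17 (180.126.128.0 - 180.126.255.255) -> 203.147.216.99
More-specific entries that do NOT match:
  180.126.181.184/29 (180.126.181.184 - 180.126.181.191) does not contain 180.126.181.180
  180.126.181.0/25 (180.126.181.0 - 180.126.181.127) does not contain 180.126.181.180
  180.126.176.0/23 (180.126.176.0 - 180.126.177.255) does not contain 180.126.181.180
  180.122.128.0/18 (180.122.128.0 - 180.122.191.255) does not contain 180.126.181.180
Longest matching prefix is /17 -> next hop 203.147.216.99.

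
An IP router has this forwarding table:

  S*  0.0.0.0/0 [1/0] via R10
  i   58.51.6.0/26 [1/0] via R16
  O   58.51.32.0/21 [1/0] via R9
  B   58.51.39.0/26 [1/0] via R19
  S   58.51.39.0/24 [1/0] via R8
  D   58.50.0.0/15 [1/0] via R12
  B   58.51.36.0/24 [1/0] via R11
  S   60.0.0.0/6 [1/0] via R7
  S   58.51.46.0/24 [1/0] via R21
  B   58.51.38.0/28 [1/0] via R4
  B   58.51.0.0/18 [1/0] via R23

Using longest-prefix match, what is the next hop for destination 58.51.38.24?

Routes whose prefix contains 58.51.38.24:
  0.0.0.0/0 (default, matches everything) -> R10
  58.50.0.0/15 (58.50.0.0 - 58.51.255.255) -> R12
  58.51.0.0/18 (58.51.0.0 - 58.51.63.255) -> R23
  58.51.32.0/21 (58.51.32.0 - 58.51.39.255) -> R9
More-specific entries that do NOT match:
  58.51.38.0/28 (58.51.38.0 - 58.51.38.15) does not contain 58.51.38.24
  58.51.6.0/26 (58.51.6.0 - 58.51.6.63) does not contain 58.51.38.24
  58.51.39.0/26 (58.51.39.0 - 58.51.39.63) does not contain 58.51.38.24
  58.51.39.0/24 (58.51.39.0 - 58.51.39.255) does not contain 58.51.38.24
  58.51.36.0/24 (58.51.36.0 - 58.51.36.255) does not contain 58.51.38.24
  58.51.46.0/24 (58.51.46.0 - 58.51.46.255) does not contain 58.51.38.24
Longest matching prefix is /21 -> next hop R9.

R9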